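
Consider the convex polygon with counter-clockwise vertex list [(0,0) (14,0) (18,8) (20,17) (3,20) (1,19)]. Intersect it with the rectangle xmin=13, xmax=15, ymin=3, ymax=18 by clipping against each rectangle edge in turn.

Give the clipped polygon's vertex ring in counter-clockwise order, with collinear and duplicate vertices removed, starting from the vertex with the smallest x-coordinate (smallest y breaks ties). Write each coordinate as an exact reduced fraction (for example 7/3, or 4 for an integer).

Clipped polygon: [(13,3) (15,3) (15,304/17) (43/3,18) (13,18)]

1. After x ≥ 13: [(13,0) (14,0) (18,8) (20,17) (13,310/17)]
2. After x ≤ 15: [(13,0) (14,0) (15,2) (15,304/17) (13,310/17)]
3. After y ≥ 3: [(13,3) (15,3) (15,304/17) (13,310/17)]
4. After y ≤ 18: [(13,18) (13,3) (15,3) (15,304/17) (43/3,18)]
5. Canonical ring: [(13,3) (15,3) (15,304/17) (43/3,18) (13,18)]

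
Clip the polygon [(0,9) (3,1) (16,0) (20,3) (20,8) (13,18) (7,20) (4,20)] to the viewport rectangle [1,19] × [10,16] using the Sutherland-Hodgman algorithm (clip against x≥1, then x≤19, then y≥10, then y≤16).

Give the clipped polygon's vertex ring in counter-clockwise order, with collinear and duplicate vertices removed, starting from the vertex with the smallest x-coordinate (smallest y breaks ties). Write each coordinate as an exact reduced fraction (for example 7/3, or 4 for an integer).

Clipped polygon: [(1,10) (93/5,10) (72/5,16) (28/11,16) (1,47/4)]

1. After x ≥ 1: [(1,47/4) (1,19/3) (3,1) (16,0) (20,3) (20,8) (13,18) (7,20) (4,20)]
2. After x ≤ 19: [(1,47/4) (1,19/3) (3,1) (16,0) (19,9/4) (19,66/7) (13,18) (7,20) (4,20)]
3. After y ≥ 10: [(1,47/4) (1,10) (93/5,10) (13,18) (7,20) (4,20)]
4. After y ≤ 16: [(28/11,16) (1,47/4) (1,10) (93/5,10) (72/5,16)]
5. Canonical ring: [(1,10) (93/5,10) (72/5,16) (28/11,16) (1,47/4)]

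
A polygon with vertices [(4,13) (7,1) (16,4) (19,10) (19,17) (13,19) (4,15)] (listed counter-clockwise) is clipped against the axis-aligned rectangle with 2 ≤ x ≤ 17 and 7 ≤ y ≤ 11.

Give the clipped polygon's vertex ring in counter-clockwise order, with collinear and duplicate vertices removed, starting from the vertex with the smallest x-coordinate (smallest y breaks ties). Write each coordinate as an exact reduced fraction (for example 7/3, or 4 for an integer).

Clipped polygon: [(9/2,11) (11/2,7) (17,7) (17,11)]

1. After x ≥ 2: [(4,13) (7,1) (16,4) (19,10) (19,17) (13,19) (4,15)]
2. After x ≤ 17: [(4,13) (7,1) (16,4) (17,6) (17,53/3) (13,19) (4,15)]
3. After y ≥ 7: [(4,13) (11/2,7) (17,7) (17,53/3) (13,19) (4,15)]
4. After y ≤ 11: [(9/2,11) (11/2,7) (17,7) (17,11)]
5. Canonical ring: [(9/2,11) (11/2,7) (17,7) (17,11)]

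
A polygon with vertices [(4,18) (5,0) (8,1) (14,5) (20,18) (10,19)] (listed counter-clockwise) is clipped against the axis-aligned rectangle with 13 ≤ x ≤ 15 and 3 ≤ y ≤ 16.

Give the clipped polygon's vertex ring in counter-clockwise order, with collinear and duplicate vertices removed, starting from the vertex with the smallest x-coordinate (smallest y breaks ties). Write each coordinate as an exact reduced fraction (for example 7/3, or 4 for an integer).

1. After x ≥ 13: [(13,13/3) (14,5) (20,18) (13,187/10)]
2. After x ≤ 15: [(13,13/3) (14,5) (15,43/6) (15,37/2) (13,187/10)]
3. After y ≥ 3: [(13,13/3) (14,5) (15,43/6) (15,37/2) (13,187/10)]
4. After y ≤ 16: [(13,16) (13,13/3) (14,5) (15,43/6) (15,16)]
5. Canonical ring: [(13,13/3) (14,5) (15,43/6) (15,16) (13,16)]

Clipped polygon: [(13,13/3) (14,5) (15,43/6) (15,16) (13,16)]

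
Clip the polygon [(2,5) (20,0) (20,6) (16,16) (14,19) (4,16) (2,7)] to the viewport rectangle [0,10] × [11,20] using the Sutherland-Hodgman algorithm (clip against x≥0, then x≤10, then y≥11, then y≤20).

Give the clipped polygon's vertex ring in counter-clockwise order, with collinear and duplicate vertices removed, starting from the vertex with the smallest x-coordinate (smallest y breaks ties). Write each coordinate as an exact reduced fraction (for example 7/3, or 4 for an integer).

Clipped polygon: [(26/9,11) (10,11) (10,89/5) (4,16)]

1. After x ≥ 0: [(2,5) (20,0) (20,6) (16,16) (14,19) (4,16) (2,7)]
2. After x ≤ 10: [(2,5) (10,25/9) (10,89/5) (4,16) (2,7)]
3. After y ≥ 11: [(10,11) (10,89/5) (4,16) (26/9,11)]
4. After y ≤ 20: [(10,11) (10,89/5) (4,16) (26/9,11)]
5. Canonical ring: [(26/9,11) (10,11) (10,89/5) (4,16)]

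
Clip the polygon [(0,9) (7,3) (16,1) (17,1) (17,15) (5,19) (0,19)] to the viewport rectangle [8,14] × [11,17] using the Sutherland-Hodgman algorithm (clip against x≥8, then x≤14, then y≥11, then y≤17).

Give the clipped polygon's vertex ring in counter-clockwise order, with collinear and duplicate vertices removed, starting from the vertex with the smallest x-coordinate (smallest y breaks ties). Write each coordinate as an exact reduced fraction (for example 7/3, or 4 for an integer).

Clipped polygon: [(8,11) (14,11) (14,16) (11,17) (8,17)]

1. After x ≥ 8: [(8,25/9) (16,1) (17,1) (17,15) (8,18)]
2. After x ≤ 14: [(8,25/9) (14,13/9) (14,16) (8,18)]
3. After y ≥ 11: [(8,11) (14,11) (14,16) (8,18)]
4. After y ≤ 17: [(8,17) (8,11) (14,11) (14,16) (11,17)]
5. Canonical ring: [(8,11) (14,11) (14,16) (11,17) (8,17)]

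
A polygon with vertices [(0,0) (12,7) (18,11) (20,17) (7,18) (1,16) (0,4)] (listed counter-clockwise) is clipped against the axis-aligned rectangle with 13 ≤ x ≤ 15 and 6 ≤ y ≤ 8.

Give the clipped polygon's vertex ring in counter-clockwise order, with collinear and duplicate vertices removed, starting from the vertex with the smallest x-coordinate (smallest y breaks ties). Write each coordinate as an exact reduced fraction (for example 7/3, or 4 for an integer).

Clipped polygon: [(13,23/3) (27/2,8) (13,8)]

1. After x ≥ 13: [(13,23/3) (18,11) (20,17) (13,228/13)]
2. After x ≤ 15: [(13,23/3) (15,9) (15,226/13) (13,228/13)]
3. After y ≥ 6: [(13,23/3) (15,9) (15,226/13) (13,228/13)]
4. After y ≤ 8: [(13,8) (13,23/3) (27/2,8)]
5. Canonical ring: [(13,23/3) (27/2,8) (13,8)]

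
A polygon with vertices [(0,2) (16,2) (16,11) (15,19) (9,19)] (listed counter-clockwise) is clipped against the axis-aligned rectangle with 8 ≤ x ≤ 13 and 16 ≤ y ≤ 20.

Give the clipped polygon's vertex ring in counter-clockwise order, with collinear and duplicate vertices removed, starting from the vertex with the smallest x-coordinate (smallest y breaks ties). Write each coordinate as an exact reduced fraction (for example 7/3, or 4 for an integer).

Clipped polygon: [(8,16) (13,16) (13,19) (9,19) (8,154/9)]

1. After x ≥ 8: [(8,154/9) (8,2) (16,2) (16,11) (15,19) (9,19)]
2. After x ≤ 13: [(8,154/9) (8,2) (13,2) (13,19) (9,19)]
3. After y ≥ 16: [(8,154/9) (8,16) (13,16) (13,19) (9,19)]
4. After y ≤ 20: [(8,154/9) (8,16) (13,16) (13,19) (9,19)]
5. Canonical ring: [(8,16) (13,16) (13,19) (9,19) (8,154/9)]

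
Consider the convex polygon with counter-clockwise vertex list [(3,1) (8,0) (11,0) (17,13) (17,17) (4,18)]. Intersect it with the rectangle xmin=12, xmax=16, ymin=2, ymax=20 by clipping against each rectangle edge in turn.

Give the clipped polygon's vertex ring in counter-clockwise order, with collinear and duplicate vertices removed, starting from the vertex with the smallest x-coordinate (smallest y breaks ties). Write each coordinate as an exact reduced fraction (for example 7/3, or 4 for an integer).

1. After x ≥ 12: [(12,13/6) (17,13) (17,17) (12,226/13)]
2. After x ≤ 16: [(12,13/6) (16,65/6) (16,222/13) (12,226/13)]
3. After y ≥ 2: [(12,13/6) (16,65/6) (16,222/13) (12,226/13)]
4. After y ≤ 20: [(12,13/6) (16,65/6) (16,222/13) (12,226/13)]
5. Canonical ring: [(12,13/6) (16,65/6) (16,222/13) (12,226/13)]

Clipped polygon: [(12,13/6) (16,65/6) (16,222/13) (12,226/13)]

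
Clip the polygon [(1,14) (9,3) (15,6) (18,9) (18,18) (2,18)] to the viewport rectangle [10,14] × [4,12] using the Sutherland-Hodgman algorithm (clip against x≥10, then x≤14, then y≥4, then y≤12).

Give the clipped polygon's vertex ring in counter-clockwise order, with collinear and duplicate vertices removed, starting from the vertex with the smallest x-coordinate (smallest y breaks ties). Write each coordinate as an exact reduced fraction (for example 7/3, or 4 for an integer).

Clipped polygon: [(10,4) (11,4) (14,11/2) (14,12) (10,12)]

1. After x ≥ 10: [(10,7/2) (15,6) (18,9) (18,18) (10,18)]
2. After x ≤ 14: [(10,7/2) (14,11/2) (14,18) (10,18)]
3. After y ≥ 4: [(10,4) (11,4) (14,11/2) (14,18) (10,18)]
4. After y ≤ 12: [(10,12) (10,4) (11,4) (14,11/2) (14,12)]
5. Canonical ring: [(10,4) (11,4) (14,11/2) (14,12) (10,12)]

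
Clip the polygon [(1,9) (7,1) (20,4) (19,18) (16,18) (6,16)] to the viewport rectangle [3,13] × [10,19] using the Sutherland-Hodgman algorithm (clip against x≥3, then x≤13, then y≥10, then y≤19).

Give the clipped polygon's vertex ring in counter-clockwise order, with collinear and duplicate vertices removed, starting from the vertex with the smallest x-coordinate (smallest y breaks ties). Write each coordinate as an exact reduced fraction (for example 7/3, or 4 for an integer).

1. After x ≥ 3: [(3,59/5) (3,19/3) (7,1) (20,4) (19,18) (16,18) (6,16)]
2. After x ≤ 13: [(3,59/5) (3,19/3) (7,1) (13,31/13) (13,87/5) (6,16)]
3. After y ≥ 10: [(3,59/5) (3,10) (13,10) (13,87/5) (6,16)]
4. After y ≤ 19: [(3,59/5) (3,10) (13,10) (13,87/5) (6,16)]
5. Canonical ring: [(3,10) (13,10) (13,87/5) (6,16) (3,59/5)]

Clipped polygon: [(3,10) (13,10) (13,87/5) (6,16) (3,59/5)]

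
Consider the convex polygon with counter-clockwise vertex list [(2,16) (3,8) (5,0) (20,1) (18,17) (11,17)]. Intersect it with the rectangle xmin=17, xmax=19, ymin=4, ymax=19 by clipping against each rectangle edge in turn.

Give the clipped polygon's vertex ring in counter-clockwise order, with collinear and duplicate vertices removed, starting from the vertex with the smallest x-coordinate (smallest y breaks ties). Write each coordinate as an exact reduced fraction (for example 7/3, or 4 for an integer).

1. After x ≥ 17: [(17,4/5) (20,1) (18,17) (17,17)]
2. After x ≤ 19: [(17,4/5) (19,14/15) (19,9) (18,17) (17,17)]
3. After y ≥ 4: [(17,4) (19,4) (19,9) (18,17) (17,17)]
4. After y ≤ 19: [(17,4) (19,4) (19,9) (18,17) (17,17)]
5. Canonical ring: [(17,4) (19,4) (19,9) (18,17) (17,17)]

Clipped polygon: [(17,4) (19,4) (19,9) (18,17) (17,17)]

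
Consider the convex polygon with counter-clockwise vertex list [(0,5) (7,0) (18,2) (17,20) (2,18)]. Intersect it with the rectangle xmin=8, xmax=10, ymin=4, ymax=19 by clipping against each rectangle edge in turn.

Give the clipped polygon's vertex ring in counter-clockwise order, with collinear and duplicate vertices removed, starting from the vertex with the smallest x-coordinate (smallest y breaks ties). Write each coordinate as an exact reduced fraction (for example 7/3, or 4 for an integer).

1. After x ≥ 8: [(8,2/11) (18,2) (17,20) (8,94/5)]
2. After x ≤ 10: [(8,2/11) (10,6/11) (10,286/15) (8,94/5)]
3. After y ≥ 4: [(8,4) (10,4) (10,286/15) (8,94/5)]
4. After y ≤ 19: [(8,4) (10,4) (10,19) (19/2,19) (8,94/5)]
5. Canonical ring: [(8,4) (10,4) (10,19) (19/2,19) (8,94/5)]

Clipped polygon: [(8,4) (10,4) (10,19) (19/2,19) (8,94/5)]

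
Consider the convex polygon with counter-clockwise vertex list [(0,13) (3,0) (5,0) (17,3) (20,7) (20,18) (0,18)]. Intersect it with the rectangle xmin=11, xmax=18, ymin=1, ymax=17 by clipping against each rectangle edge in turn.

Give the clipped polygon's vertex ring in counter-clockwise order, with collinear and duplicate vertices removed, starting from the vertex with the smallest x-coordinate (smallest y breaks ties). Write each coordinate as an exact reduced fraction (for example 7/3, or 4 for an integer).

Clipped polygon: [(11,3/2) (17,3) (18,13/3) (18,17) (11,17)]

1. After x ≥ 11: [(11,3/2) (17,3) (20,7) (20,18) (11,18)]
2. After x ≤ 18: [(11,3/2) (17,3) (18,13/3) (18,18) (11,18)]
3. After y ≥ 1: [(11,3/2) (17,3) (18,13/3) (18,18) (11,18)]
4. After y ≤ 17: [(11,17) (11,3/2) (17,3) (18,13/3) (18,17)]
5. Canonical ring: [(11,3/2) (17,3) (18,13/3) (18,17) (11,17)]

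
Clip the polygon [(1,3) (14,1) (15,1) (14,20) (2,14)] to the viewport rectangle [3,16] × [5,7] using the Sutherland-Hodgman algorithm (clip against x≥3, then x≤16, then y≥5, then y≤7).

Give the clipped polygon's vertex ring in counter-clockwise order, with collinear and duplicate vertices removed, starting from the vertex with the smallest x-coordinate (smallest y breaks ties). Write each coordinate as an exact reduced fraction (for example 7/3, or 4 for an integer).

Clipped polygon: [(3,5) (281/19,5) (279/19,7) (3,7)]

1. After x ≥ 3: [(3,35/13) (14,1) (15,1) (14,20) (3,29/2)]
2. After x ≤ 16: [(3,35/13) (14,1) (15,1) (14,20) (3,29/2)]
3. After y ≥ 5: [(3,5) (281/19,5) (14,20) (3,29/2)]
4. After y ≤ 7: [(3,7) (3,5) (281/19,5) (279/19,7)]
5. Canonical ring: [(3,5) (281/19,5) (279/19,7) (3,7)]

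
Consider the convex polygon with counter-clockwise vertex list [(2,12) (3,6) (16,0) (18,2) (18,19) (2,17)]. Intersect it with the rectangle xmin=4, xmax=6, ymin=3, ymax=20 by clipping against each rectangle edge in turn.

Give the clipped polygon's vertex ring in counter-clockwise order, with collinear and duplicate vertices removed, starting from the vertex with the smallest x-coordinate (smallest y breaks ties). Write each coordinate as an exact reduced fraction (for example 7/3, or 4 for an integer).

Clipped polygon: [(4,72/13) (6,60/13) (6,35/2) (4,69/4)]

1. After x ≥ 4: [(4,72/13) (16,0) (18,2) (18,19) (4,69/4)]
2. After x ≤ 6: [(4,72/13) (6,60/13) (6,35/2) (4,69/4)]
3. After y ≥ 3: [(4,72/13) (6,60/13) (6,35/2) (4,69/4)]
4. After y ≤ 20: [(4,72/13) (6,60/13) (6,35/2) (4,69/4)]
5. Canonical ring: [(4,72/13) (6,60/13) (6,35/2) (4,69/4)]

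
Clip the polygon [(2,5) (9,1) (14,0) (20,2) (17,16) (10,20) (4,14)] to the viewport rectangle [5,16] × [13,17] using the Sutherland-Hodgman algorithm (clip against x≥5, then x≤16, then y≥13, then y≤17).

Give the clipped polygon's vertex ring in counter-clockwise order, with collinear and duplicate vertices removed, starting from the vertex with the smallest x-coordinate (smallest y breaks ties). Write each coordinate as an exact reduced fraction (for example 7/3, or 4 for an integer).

1. After x ≥ 5: [(5,23/7) (9,1) (14,0) (20,2) (17,16) (10,20) (5,15)]
2. After x ≤ 16: [(5,23/7) (9,1) (14,0) (16,2/3) (16,116/7) (10,20) (5,15)]
3. After y ≥ 13: [(5,13) (16,13) (16,116/7) (10,20) (5,15)]
4. After y ≤ 17: [(5,13) (16,13) (16,116/7) (61/4,17) (7,17) (5,15)]
5. Canonical ring: [(5,13) (16,13) (16,116/7) (61/4,17) (7,17) (5,15)]

Clipped polygon: [(5,13) (16,13) (16,116/7) (61/4,17) (7,17) (5,15)]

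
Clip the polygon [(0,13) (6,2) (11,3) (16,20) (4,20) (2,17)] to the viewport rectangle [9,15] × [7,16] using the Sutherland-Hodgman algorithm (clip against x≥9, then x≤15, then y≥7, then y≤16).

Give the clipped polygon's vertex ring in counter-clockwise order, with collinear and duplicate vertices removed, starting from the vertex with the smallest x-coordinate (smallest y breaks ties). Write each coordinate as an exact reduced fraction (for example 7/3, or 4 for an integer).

1. After x ≥ 9: [(9,13/5) (11,3) (16,20) (9,20)]
2. After x ≤ 15: [(9,13/5) (11,3) (15,83/5) (15,20) (9,20)]
3. After y ≥ 7: [(9,7) (207/17,7) (15,83/5) (15,20) (9,20)]
4. After y ≤ 16: [(9,16) (9,7) (207/17,7) (252/17,16)]
5. Canonical ring: [(9,7) (207/17,7) (252/17,16) (9,16)]

Clipped polygon: [(9,7) (207/17,7) (252/17,16) (9,16)]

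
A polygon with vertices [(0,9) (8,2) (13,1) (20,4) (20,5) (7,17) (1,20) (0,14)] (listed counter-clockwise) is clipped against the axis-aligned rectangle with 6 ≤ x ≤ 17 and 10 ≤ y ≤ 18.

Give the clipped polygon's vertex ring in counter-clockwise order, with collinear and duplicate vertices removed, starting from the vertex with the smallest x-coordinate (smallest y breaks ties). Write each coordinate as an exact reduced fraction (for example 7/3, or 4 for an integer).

1. After x ≥ 6: [(6,15/4) (8,2) (13,1) (20,4) (20,5) (7,17) (6,35/2)]
2. After x ≤ 17: [(6,15/4) (8,2) (13,1) (17,19/7) (17,101/13) (7,17) (6,35/2)]
3. After y ≥ 10: [(6,10) (175/12,10) (7,17) (6,35/2)]
4. After y ≤ 18: [(6,10) (175/12,10) (7,17) (6,35/2)]
5. Canonical ring: [(6,10) (175/12,10) (7,17) (6,35/2)]

Clipped polygon: [(6,10) (175/12,10) (7,17) (6,35/2)]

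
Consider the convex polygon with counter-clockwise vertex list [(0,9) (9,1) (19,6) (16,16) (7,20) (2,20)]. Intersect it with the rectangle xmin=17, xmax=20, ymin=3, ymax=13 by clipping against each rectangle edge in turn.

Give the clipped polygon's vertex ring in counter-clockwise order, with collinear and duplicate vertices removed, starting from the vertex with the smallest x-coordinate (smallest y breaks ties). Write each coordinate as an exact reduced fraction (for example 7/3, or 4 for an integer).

1. After x ≥ 17: [(17,5) (19,6) (17,38/3)]
2. After x ≤ 20: [(17,5) (19,6) (17,38/3)]
3. After y ≥ 3: [(17,5) (19,6) (17,38/3)]
4. After y ≤ 13: [(17,5) (19,6) (17,38/3)]
5. Canonical ring: [(17,5) (19,6) (17,38/3)]

Clipped polygon: [(17,5) (19,6) (17,38/3)]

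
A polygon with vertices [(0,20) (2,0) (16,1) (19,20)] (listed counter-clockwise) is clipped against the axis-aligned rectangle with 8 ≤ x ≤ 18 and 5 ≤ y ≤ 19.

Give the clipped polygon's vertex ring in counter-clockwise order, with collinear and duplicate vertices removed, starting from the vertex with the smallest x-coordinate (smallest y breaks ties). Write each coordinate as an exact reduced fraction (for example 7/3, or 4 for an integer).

1. After x ≥ 8: [(8,20) (8,3/7) (16,1) (19,20)]
2. After x ≤ 18: [(18,20) (8,20) (8,3/7) (16,1) (18,41/3)]
3. After y ≥ 5: [(18,20) (8,20) (8,5) (316/19,5) (18,41/3)]
4. After y ≤ 19: [(18,19) (8,19) (8,5) (316/19,5) (18,41/3)]
5. Canonical ring: [(8,5) (316/19,5) (18,41/3) (18,19) (8,19)]

Clipped polygon: [(8,5) (316/19,5) (18,41/3) (18,19) (8,19)]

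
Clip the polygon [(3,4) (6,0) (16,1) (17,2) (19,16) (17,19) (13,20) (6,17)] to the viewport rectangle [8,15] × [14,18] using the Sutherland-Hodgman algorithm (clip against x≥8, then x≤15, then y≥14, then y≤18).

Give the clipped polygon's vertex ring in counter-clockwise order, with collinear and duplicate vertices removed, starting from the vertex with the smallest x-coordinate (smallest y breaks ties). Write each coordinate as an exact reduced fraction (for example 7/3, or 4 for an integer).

Clipped polygon: [(8,14) (15,14) (15,18) (25/3,18) (8,125/7)]

1. After x ≥ 8: [(8,1/5) (16,1) (17,2) (19,16) (17,19) (13,20) (8,125/7)]
2. After x ≤ 15: [(8,1/5) (15,9/10) (15,39/2) (13,20) (8,125/7)]
3. After y ≥ 14: [(8,14) (15,14) (15,39/2) (13,20) (8,125/7)]
4. After y ≤ 18: [(8,14) (15,14) (15,18) (25/3,18) (8,125/7)]
5. Canonical ring: [(8,14) (15,14) (15,18) (25/3,18) (8,125/7)]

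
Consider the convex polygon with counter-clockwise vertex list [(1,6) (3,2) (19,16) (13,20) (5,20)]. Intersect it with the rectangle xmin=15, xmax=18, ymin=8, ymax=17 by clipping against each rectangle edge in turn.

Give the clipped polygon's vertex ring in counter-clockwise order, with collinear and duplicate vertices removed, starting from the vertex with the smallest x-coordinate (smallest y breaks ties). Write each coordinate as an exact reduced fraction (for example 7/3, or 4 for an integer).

1. After x ≥ 15: [(15,25/2) (19,16) (15,56/3)]
2. After x ≤ 18: [(15,25/2) (18,121/8) (18,50/3) (15,56/3)]
3. After y ≥ 8: [(15,25/2) (18,121/8) (18,50/3) (15,56/3)]
4. After y ≤ 17: [(15,17) (15,25/2) (18,121/8) (18,50/3) (35/2,17)]
5. Canonical ring: [(15,25/2) (18,121/8) (18,50/3) (35/2,17) (15,17)]

Clipped polygon: [(15,25/2) (18,121/8) (18,50/3) (35/2,17) (15,17)]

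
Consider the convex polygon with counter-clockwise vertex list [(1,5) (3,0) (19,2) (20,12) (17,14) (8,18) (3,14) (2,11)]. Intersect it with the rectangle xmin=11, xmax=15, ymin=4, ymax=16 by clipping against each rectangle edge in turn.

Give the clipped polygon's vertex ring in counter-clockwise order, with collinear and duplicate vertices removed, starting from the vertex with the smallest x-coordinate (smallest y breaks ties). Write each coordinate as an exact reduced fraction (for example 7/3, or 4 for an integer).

Clipped polygon: [(11,4) (15,4) (15,134/9) (25/2,16) (11,16)]

1. After x ≥ 11: [(11,1) (19,2) (20,12) (17,14) (11,50/3)]
2. After x ≤ 15: [(11,1) (15,3/2) (15,134/9) (11,50/3)]
3. After y ≥ 4: [(11,4) (15,4) (15,134/9) (11,50/3)]
4. After y ≤ 16: [(11,16) (11,4) (15,4) (15,134/9) (25/2,16)]
5. Canonical ring: [(11,4) (15,4) (15,134/9) (25/2,16) (11,16)]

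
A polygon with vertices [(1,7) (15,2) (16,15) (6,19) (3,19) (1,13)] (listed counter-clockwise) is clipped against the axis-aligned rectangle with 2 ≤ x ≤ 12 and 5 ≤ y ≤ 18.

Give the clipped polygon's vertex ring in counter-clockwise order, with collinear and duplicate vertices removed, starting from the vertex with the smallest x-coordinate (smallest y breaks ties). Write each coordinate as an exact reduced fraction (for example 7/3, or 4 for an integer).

1. After x ≥ 2: [(2,93/14) (15,2) (16,15) (6,19) (3,19) (2,16)]
2. After x ≤ 12: [(2,93/14) (12,43/14) (12,83/5) (6,19) (3,19) (2,16)]
3. After y ≥ 5: [(2,93/14) (33/5,5) (12,5) (12,83/5) (6,19) (3,19) (2,16)]
4. After y ≤ 18: [(2,93/14) (33/5,5) (12,5) (12,83/5) (17/2,18) (8/3,18) (2,16)]
5. Canonical ring: [(2,93/14) (33/5,5) (12,5) (12,83/5) (17/2,18) (8/3,18) (2,16)]

Clipped polygon: [(2,93/14) (33/5,5) (12,5) (12,83/5) (17/2,18) (8/3,18) (2,16)]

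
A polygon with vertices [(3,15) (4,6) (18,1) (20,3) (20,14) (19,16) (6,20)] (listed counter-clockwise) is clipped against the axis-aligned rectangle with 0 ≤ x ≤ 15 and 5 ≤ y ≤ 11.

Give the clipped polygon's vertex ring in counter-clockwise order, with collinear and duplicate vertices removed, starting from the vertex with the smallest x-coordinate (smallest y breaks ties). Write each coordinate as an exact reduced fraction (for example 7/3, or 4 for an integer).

1. After x ≥ 0: [(3,15) (4,6) (18,1) (20,3) (20,14) (19,16) (6,20)]
2. After x ≤ 15: [(3,15) (4,6) (15,29/14) (15,224/13) (6,20)]
3. After y ≥ 5: [(3,15) (4,6) (34/5,5) (15,5) (15,224/13) (6,20)]
4. After y ≤ 11: [(31/9,11) (4,6) (34/5,5) (15,5) (15,11)]
5. Canonical ring: [(31/9,11) (4,6) (34/5,5) (15,5) (15,11)]

Clipped polygon: [(31/9,11) (4,6) (34/5,5) (15,5) (15,11)]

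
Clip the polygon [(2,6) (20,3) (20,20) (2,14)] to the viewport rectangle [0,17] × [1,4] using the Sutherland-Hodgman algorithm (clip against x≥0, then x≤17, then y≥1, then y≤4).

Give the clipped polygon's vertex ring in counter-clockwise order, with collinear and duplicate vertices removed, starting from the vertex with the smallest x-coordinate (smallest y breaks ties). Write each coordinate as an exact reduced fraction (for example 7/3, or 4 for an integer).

Clipped polygon: [(14,4) (17,7/2) (17,4)]

1. After x ≥ 0: [(2,6) (20,3) (20,20) (2,14)]
2. After x ≤ 17: [(2,6) (17,7/2) (17,19) (2,14)]
3. After y ≥ 1: [(2,6) (17,7/2) (17,19) (2,14)]
4. After y ≤ 4: [(14,4) (17,7/2) (17,4)]
5. Canonical ring: [(14,4) (17,7/2) (17,4)]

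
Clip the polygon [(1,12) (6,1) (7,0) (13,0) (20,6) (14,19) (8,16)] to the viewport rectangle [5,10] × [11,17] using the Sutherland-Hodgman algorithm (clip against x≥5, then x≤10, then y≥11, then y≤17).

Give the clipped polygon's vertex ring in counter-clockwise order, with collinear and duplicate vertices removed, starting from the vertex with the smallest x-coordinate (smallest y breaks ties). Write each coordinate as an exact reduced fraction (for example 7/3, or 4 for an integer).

1. After x ≥ 5: [(5,100/7) (5,16/5) (6,1) (7,0) (13,0) (20,6) (14,19) (8,16)]
2. After x ≤ 10: [(5,100/7) (5,16/5) (6,1) (7,0) (10,0) (10,17) (8,16)]
3. After y ≥ 11: [(5,100/7) (5,11) (10,11) (10,17) (8,16)]
4. After y ≤ 17: [(5,100/7) (5,11) (10,11) (10,17) (8,16)]
5. Canonical ring: [(5,11) (10,11) (10,17) (8,16) (5,100/7)]

Clipped polygon: [(5,11) (10,11) (10,17) (8,16) (5,100/7)]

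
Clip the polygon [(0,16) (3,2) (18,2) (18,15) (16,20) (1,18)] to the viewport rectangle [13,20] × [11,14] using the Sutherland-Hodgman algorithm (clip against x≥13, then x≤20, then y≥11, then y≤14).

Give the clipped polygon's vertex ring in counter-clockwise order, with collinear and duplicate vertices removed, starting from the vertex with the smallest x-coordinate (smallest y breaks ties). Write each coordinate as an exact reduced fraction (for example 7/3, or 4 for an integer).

1. After x ≥ 13: [(13,2) (18,2) (18,15) (16,20) (13,98/5)]
2. After x ≤ 20: [(13,2) (18,2) (18,15) (16,20) (13,98/5)]
3. After y ≥ 11: [(13,11) (18,11) (18,15) (16,20) (13,98/5)]
4. After y ≤ 14: [(13,14) (13,11) (18,11) (18,14)]
5. Canonical ring: [(13,11) (18,11) (18,14) (13,14)]

Clipped polygon: [(13,11) (18,11) (18,14) (13,14)]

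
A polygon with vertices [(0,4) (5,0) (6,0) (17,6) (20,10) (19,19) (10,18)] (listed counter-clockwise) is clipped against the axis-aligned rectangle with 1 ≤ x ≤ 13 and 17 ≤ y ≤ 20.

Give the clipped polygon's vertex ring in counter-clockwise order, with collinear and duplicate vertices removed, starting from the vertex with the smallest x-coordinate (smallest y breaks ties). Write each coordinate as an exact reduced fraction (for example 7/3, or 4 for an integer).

1. After x ≥ 1: [(1,27/5) (1,16/5) (5,0) (6,0) (17,6) (20,10) (19,19) (10,18)]
2. After x ≤ 13: [(1,27/5) (1,16/5) (5,0) (6,0) (13,42/11) (13,55/3) (10,18)]
3. After y ≥ 17: [(65/7,17) (13,17) (13,55/3) (10,18)]
4. After y ≤ 20: [(65/7,17) (13,17) (13,55/3) (10,18)]
5. Canonical ring: [(65/7,17) (13,17) (13,55/3) (10,18)]

Clipped polygon: [(65/7,17) (13,17) (13,55/3) (10,18)]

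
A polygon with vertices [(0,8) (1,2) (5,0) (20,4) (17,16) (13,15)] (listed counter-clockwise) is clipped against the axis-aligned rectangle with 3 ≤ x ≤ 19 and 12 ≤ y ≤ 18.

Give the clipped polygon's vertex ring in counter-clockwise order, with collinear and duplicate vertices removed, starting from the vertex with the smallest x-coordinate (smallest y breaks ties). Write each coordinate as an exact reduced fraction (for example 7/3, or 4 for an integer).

Clipped polygon: [(52/7,12) (18,12) (17,16) (13,15)]

1. After x ≥ 3: [(3,125/13) (3,1) (5,0) (20,4) (17,16) (13,15)]
2. After x ≤ 19: [(3,125/13) (3,1) (5,0) (19,56/15) (19,8) (17,16) (13,15)]
3. After y ≥ 12: [(52/7,12) (18,12) (17,16) (13,15)]
4. After y ≤ 18: [(52/7,12) (18,12) (17,16) (13,15)]
5. Canonical ring: [(52/7,12) (18,12) (17,16) (13,15)]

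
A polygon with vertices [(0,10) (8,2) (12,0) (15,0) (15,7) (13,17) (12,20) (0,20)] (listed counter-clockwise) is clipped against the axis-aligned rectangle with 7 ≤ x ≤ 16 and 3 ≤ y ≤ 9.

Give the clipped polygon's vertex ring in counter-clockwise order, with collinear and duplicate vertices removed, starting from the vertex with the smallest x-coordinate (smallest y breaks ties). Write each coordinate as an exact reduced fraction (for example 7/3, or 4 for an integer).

Clipped polygon: [(7,3) (15,3) (15,7) (73/5,9) (7,9)]

1. After x ≥ 7: [(7,3) (8,2) (12,0) (15,0) (15,7) (13,17) (12,20) (7,20)]
2. After x ≤ 16: [(7,3) (8,2) (12,0) (15,0) (15,7) (13,17) (12,20) (7,20)]
3. After y ≥ 3: [(7,3) (7,3) (15,3) (15,7) (13,17) (12,20) (7,20)]
4. After y ≤ 9: [(7,9) (7,3) (7,3) (15,3) (15,7) (73/5,9)]
5. Canonical ring: [(7,3) (15,3) (15,7) (73/5,9) (7,9)]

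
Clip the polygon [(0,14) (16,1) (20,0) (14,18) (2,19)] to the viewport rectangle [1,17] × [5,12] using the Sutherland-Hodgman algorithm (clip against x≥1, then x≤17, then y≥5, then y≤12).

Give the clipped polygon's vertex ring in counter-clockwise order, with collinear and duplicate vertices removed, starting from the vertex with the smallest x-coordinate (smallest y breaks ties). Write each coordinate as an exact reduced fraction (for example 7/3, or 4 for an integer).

1. After x ≥ 1: [(1,33/2) (1,211/16) (16,1) (20,0) (14,18) (2,19)]
2. After x ≤ 17: [(1,33/2) (1,211/16) (16,1) (17,3/4) (17,9) (14,18) (2,19)]
3. After y ≥ 5: [(1,33/2) (1,211/16) (144/13,5) (17,5) (17,9) (14,18) (2,19)]
4. After y ≤ 12: [(32/13,12) (144/13,5) (17,5) (17,9) (16,12)]
5. Canonical ring: [(32/13,12) (144/13,5) (17,5) (17,9) (16,12)]

Clipped polygon: [(32/13,12) (144/13,5) (17,5) (17,9) (16,12)]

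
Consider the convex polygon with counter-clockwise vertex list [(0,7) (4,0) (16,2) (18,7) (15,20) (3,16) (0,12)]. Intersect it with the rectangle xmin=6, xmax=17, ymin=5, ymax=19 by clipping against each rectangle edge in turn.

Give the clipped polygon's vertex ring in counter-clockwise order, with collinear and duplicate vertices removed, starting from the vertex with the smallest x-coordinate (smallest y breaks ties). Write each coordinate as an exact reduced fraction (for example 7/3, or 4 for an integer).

1. After x ≥ 6: [(6,1/3) (16,2) (18,7) (15,20) (6,17)]
2. After x ≤ 17: [(6,1/3) (16,2) (17,9/2) (17,34/3) (15,20) (6,17)]
3. After y ≥ 5: [(6,5) (17,5) (17,34/3) (15,20) (6,17)]
4. After y ≤ 19: [(6,5) (17,5) (17,34/3) (198/13,19) (12,19) (6,17)]
5. Canonical ring: [(6,5) (17,5) (17,34/3) (198/13,19) (12,19) (6,17)]

Clipped polygon: [(6,5) (17,5) (17,34/3) (198/13,19) (12,19) (6,17)]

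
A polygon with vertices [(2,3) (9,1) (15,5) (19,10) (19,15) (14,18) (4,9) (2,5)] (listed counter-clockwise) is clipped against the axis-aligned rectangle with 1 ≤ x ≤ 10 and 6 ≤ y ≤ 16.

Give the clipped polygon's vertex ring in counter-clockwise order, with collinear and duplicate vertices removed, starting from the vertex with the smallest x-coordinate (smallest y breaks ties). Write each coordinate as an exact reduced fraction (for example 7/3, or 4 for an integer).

1. After x ≥ 1: [(2,3) (9,1) (15,5) (19,10) (19,15) (14,18) (4,9) (2,5)]
2. After x ≤ 10: [(2,3) (9,1) (10,5/3) (10,72/5) (4,9) (2,5)]
3. After y ≥ 6: [(10,6) (10,72/5) (4,9) (5/2,6)]
4. After y ≤ 16: [(10,6) (10,72/5) (4,9) (5/2,6)]
5. Canonical ring: [(5/2,6) (10,6) (10,72/5) (4,9)]

Clipped polygon: [(5/2,6) (10,6) (10,72/5) (4,9)]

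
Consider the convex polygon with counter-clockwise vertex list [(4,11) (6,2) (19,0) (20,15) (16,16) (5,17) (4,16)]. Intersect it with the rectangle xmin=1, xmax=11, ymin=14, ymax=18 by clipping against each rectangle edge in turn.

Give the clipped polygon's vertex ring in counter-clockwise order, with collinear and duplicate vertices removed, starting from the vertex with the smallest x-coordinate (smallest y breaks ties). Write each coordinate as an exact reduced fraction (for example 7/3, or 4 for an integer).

Clipped polygon: [(4,14) (11,14) (11,181/11) (5,17) (4,16)]

1. After x ≥ 1: [(4,11) (6,2) (19,0) (20,15) (16,16) (5,17) (4,16)]
2. After x ≤ 11: [(4,11) (6,2) (11,16/13) (11,181/11) (5,17) (4,16)]
3. After y ≥ 14: [(4,14) (11,14) (11,181/11) (5,17) (4,16)]
4. After y ≤ 18: [(4,14) (11,14) (11,181/11) (5,17) (4,16)]
5. Canonical ring: [(4,14) (11,14) (11,181/11) (5,17) (4,16)]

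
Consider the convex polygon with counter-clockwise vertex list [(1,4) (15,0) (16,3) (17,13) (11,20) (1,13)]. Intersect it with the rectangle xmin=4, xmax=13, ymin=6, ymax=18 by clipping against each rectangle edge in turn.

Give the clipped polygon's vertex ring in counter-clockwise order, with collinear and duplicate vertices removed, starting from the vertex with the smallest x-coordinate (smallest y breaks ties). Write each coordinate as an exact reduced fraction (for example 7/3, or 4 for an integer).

1. After x ≥ 4: [(4,22/7) (15,0) (16,3) (17,13) (11,20) (4,151/10)]
2. After x ≤ 13: [(4,22/7) (13,4/7) (13,53/3) (11,20) (4,151/10)]
3. After y ≥ 6: [(4,6) (13,6) (13,53/3) (11,20) (4,151/10)]
4. After y ≤ 18: [(4,6) (13,6) (13,53/3) (89/7,18) (57/7,18) (4,151/10)]
5. Canonical ring: [(4,6) (13,6) (13,53/3) (89/7,18) (57/7,18) (4,151/10)]

Clipped polygon: [(4,6) (13,6) (13,53/3) (89/7,18) (57/7,18) (4,151/10)]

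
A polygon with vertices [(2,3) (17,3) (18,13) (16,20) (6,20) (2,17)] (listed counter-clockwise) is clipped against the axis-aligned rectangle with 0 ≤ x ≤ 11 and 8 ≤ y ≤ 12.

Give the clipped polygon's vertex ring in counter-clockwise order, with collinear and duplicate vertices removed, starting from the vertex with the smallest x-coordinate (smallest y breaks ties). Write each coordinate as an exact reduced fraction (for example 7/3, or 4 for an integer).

Clipped polygon: [(2,8) (11,8) (11,12) (2,12)]

1. After x ≥ 0: [(2,3) (17,3) (18,13) (16,20) (6,20) (2,17)]
2. After x ≤ 11: [(2,3) (11,3) (11,20) (6,20) (2,17)]
3. After y ≥ 8: [(2,8) (11,8) (11,20) (6,20) (2,17)]
4. After y ≤ 12: [(2,12) (2,8) (11,8) (11,12)]
5. Canonical ring: [(2,8) (11,8) (11,12) (2,12)]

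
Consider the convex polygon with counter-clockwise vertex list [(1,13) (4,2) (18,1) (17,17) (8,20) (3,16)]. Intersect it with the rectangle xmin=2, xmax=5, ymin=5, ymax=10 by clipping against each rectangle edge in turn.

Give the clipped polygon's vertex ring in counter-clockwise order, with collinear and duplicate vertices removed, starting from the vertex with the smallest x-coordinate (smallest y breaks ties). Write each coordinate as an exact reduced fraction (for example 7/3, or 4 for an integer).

1. After x ≥ 2: [(2,29/2) (2,28/3) (4,2) (18,1) (17,17) (8,20) (3,16)]
2. After x ≤ 5: [(2,29/2) (2,28/3) (4,2) (5,27/14) (5,88/5) (3,16)]
3. After y ≥ 5: [(2,29/2) (2,28/3) (35/11,5) (5,5) (5,88/5) (3,16)]
4. After y ≤ 10: [(2,10) (2,28/3) (35/11,5) (5,5) (5,10)]
5. Canonical ring: [(2,28/3) (35/11,5) (5,5) (5,10) (2,10)]

Clipped polygon: [(2,28/3) (35/11,5) (5,5) (5,10) (2,10)]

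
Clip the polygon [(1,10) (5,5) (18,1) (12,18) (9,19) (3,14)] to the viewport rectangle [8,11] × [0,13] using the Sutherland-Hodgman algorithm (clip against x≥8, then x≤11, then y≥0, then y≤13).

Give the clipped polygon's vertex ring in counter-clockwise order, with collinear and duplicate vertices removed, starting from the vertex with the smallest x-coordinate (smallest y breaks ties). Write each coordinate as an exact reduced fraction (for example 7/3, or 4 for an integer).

1. After x ≥ 8: [(8,53/13) (18,1) (12,18) (9,19) (8,109/6)]
2. After x ≤ 11: [(8,53/13) (11,41/13) (11,55/3) (9,19) (8,109/6)]
3. After y ≥ 0: [(8,53/13) (11,41/13) (11,55/3) (9,19) (8,109/6)]
4. After y ≤ 13: [(8,13) (8,53/13) (11,41/13) (11,13)]
5. Canonical ring: [(8,53/13) (11,41/13) (11,13) (8,13)]

Clipped polygon: [(8,53/13) (11,41/13) (11,13) (8,13)]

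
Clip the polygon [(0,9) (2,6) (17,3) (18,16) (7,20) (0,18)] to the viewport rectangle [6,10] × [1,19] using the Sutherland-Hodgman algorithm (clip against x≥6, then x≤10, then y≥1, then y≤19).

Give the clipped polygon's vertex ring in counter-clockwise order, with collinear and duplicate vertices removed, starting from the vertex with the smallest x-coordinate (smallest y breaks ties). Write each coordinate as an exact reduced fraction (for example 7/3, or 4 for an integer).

Clipped polygon: [(6,26/5) (10,22/5) (10,208/11) (39/4,19) (6,19)]

1. After x ≥ 6: [(6,26/5) (17,3) (18,16) (7,20) (6,138/7)]
2. After x ≤ 10: [(6,26/5) (10,22/5) (10,208/11) (7,20) (6,138/7)]
3. After y ≥ 1: [(6,26/5) (10,22/5) (10,208/11) (7,20) (6,138/7)]
4. After y ≤ 19: [(6,19) (6,26/5) (10,22/5) (10,208/11) (39/4,19)]
5. Canonical ring: [(6,26/5) (10,22/5) (10,208/11) (39/4,19) (6,19)]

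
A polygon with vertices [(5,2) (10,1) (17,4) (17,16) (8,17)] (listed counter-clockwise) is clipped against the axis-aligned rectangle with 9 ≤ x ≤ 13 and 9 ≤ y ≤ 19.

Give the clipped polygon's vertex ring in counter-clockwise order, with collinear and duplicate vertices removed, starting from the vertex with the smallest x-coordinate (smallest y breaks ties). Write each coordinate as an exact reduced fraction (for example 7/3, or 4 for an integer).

1. After x ≥ 9: [(9,6/5) (10,1) (17,4) (17,16) (9,152/9)]
2. After x ≤ 13: [(9,6/5) (10,1) (13,16/7) (13,148/9) (9,152/9)]
3. After y ≥ 9: [(9,9) (13,9) (13,148/9) (9,152/9)]
4. After y ≤ 19: [(9,9) (13,9) (13,148/9) (9,152/9)]
5. Canonical ring: [(9,9) (13,9) (13,148/9) (9,152/9)]

Clipped polygon: [(9,9) (13,9) (13,148/9) (9,152/9)]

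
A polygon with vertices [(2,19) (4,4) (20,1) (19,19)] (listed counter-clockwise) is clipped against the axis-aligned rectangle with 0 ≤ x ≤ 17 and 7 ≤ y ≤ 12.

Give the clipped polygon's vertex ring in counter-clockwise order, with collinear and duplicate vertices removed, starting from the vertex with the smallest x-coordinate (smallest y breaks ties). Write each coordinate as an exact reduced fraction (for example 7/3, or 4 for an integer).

Clipped polygon: [(44/15,12) (18/5,7) (17,7) (17,12)]

1. After x ≥ 0: [(2,19) (4,4) (20,1) (19,19)]
2. After x ≤ 17: [(17,19) (2,19) (4,4) (17,25/16)]
3. After y ≥ 7: [(17,7) (17,19) (2,19) (18/5,7)]
4. After y ≤ 12: [(17,7) (17,12) (44/15,12) (18/5,7)]
5. Canonical ring: [(44/15,12) (18/5,7) (17,7) (17,12)]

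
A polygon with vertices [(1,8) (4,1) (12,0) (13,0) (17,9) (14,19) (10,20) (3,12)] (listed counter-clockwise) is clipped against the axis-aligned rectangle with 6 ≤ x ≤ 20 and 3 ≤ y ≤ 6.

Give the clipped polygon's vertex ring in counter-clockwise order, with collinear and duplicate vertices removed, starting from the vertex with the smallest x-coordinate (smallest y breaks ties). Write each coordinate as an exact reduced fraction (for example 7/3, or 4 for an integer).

1. After x ≥ 6: [(6,3/4) (12,0) (13,0) (17,9) (14,19) (10,20) (6,108/7)]
2. After x ≤ 20: [(6,3/4) (12,0) (13,0) (17,9) (14,19) (10,20) (6,108/7)]
3. After y ≥ 3: [(6,3) (43/3,3) (17,9) (14,19) (10,20) (6,108/7)]
4. After y ≤ 6: [(6,6) (6,3) (43/3,3) (47/3,6)]
5. Canonical ring: [(6,3) (43/3,3) (47/3,6) (6,6)]

Clipped polygon: [(6,3) (43/3,3) (47/3,6) (6,6)]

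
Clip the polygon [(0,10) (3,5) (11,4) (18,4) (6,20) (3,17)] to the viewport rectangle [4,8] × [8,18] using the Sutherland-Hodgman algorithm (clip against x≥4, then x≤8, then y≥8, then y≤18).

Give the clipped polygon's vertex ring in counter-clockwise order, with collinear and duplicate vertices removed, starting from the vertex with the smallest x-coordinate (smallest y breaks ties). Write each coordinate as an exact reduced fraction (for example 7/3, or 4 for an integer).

Clipped polygon: [(4,8) (8,8) (8,52/3) (15/2,18) (4,18)]

1. After x ≥ 4: [(4,39/8) (11,4) (18,4) (6,20) (4,18)]
2. After x ≤ 8: [(4,39/8) (8,35/8) (8,52/3) (6,20) (4,18)]
3. After y ≥ 8: [(4,8) (8,8) (8,52/3) (6,20) (4,18)]
4. After y ≤ 18: [(4,8) (8,8) (8,52/3) (15/2,18) (4,18) (4,18)]
5. Canonical ring: [(4,8) (8,8) (8,52/3) (15/2,18) (4,18)]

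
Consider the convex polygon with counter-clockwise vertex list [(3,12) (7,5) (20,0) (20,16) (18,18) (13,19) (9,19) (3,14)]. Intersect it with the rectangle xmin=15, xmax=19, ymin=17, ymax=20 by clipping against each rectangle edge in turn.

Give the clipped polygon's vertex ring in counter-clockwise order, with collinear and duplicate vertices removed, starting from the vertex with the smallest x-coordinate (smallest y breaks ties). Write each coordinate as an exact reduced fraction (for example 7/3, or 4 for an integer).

1. After x ≥ 15: [(15,25/13) (20,0) (20,16) (18,18) (15,93/5)]
2. After x ≤ 19: [(15,25/13) (19,5/13) (19,17) (18,18) (15,93/5)]
3. After y ≥ 17: [(15,17) (19,17) (19,17) (18,18) (15,93/5)]
4. After y ≤ 20: [(15,17) (19,17) (19,17) (18,18) (15,93/5)]
5. Canonical ring: [(15,17) (19,17) (18,18) (15,93/5)]

Clipped polygon: [(15,17) (19,17) (18,18) (15,93/5)]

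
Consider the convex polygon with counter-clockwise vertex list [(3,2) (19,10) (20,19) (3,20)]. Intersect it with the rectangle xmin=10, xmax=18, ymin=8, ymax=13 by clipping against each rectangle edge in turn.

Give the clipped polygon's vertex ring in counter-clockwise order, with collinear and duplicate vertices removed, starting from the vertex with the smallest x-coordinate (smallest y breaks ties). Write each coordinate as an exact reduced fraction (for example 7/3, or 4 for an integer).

Clipped polygon: [(10,8) (15,8) (18,19/2) (18,13) (10,13)]

1. After x ≥ 10: [(10,11/2) (19,10) (20,19) (10,333/17)]
2. After x ≤ 18: [(10,11/2) (18,19/2) (18,325/17) (10,333/17)]
3. After y ≥ 8: [(10,8) (15,8) (18,19/2) (18,325/17) (10,333/17)]
4. After y ≤ 13: [(10,13) (10,8) (15,8) (18,19/2) (18,13)]
5. Canonical ring: [(10,8) (15,8) (18,19/2) (18,13) (10,13)]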